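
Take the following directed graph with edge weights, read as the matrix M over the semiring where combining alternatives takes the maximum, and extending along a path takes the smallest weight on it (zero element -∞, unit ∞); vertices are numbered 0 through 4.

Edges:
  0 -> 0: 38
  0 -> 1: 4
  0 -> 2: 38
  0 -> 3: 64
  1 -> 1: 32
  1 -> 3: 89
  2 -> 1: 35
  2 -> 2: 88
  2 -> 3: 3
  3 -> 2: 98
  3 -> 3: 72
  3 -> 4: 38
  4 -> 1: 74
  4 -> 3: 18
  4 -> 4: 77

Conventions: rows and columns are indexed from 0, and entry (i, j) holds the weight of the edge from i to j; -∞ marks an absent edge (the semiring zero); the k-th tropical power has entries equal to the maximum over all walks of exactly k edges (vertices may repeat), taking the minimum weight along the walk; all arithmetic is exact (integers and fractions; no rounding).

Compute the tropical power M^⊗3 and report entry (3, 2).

M^⊗2:
  [38, 35, 64, 64, 38]
  [-∞, 32, 89, 72, 38]
  [-∞, 35, 88, 35, 3]
  [-∞, 38, 88, 72, 38]
  [-∞, 74, 18, 74, 77]
M^⊗3:
  [38, 38, 64, 64, 38]
  [-∞, 38, 88, 72, 38]
  [-∞, 35, 88, 35, 35]
  [-∞, 38, 88, 72, 38]
  [-∞, 74, 74, 74, 77]
Key observation: the optimum is the walk 3->2->2->2, with weight 98 min 88 min 88 = 88.
Optimal value attained by: walk 3->2->2->2.
Answer: (M^⊗3)[3][2] = 88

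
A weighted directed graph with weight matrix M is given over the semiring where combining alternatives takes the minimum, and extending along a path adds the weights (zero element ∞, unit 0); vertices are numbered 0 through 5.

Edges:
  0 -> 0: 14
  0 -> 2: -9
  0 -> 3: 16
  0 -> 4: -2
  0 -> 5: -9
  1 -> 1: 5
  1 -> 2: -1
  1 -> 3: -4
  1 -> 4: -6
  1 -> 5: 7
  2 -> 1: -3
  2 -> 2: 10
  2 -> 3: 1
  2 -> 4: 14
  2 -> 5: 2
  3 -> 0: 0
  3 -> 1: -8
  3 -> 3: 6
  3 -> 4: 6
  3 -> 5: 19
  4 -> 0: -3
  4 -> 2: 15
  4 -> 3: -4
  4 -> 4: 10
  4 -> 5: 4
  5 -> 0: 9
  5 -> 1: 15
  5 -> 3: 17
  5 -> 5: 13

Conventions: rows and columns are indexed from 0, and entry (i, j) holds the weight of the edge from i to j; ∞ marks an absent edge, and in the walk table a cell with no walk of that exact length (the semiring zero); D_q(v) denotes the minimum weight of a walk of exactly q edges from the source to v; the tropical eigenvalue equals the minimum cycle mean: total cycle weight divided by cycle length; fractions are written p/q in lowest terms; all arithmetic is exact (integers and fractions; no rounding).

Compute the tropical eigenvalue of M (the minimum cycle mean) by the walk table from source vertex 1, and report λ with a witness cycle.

q=0: [∞, 0, ∞, ∞, ∞, ∞]
q=1: [∞, 5, -1, -4, -6, 7]
q=2: [-9, -12, 4, -10, -1, -2]
q=3: [-10, -18, -18, -16, -18, -18]
q=4: [-21, -24, -19, -22, -24, -19]
q=5: [-27, -30, -30, -28, -30, -30]
q=6: [-33, -36, -36, -34, -36, -36]
Optimal cycle mean attained by: cycle 1->3->1, total (-4) + (-8), length 2.
Answer: λ = -6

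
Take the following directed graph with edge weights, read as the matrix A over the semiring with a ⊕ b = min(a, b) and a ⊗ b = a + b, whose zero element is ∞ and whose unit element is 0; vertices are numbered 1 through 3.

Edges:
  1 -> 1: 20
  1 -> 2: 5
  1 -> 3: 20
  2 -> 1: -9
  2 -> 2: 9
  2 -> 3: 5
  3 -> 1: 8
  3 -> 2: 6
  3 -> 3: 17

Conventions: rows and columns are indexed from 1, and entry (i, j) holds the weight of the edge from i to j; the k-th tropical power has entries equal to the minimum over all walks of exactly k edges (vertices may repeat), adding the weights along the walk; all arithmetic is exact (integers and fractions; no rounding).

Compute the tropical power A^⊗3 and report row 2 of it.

A^⊗2:
  [-4, 14, 10]
  [0, -4, 11]
  [-3, 13, 11]
A^⊗3:
  [5, 1, 16]
  [-13, 5, 1]
  [4, 2, 17]
Answer: row 2 of A^⊗3 = [-13, 5, 1]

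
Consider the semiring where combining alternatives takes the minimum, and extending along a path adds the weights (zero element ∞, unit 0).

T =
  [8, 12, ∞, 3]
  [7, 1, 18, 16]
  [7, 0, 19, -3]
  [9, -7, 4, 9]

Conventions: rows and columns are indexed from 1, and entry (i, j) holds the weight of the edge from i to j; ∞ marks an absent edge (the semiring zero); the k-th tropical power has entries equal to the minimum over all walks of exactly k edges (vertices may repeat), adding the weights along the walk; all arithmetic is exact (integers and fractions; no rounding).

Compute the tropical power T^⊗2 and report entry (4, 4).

T^⊗2:
  [12, -4, 7, 11]
  [8, 2, 19, 10]
  [6, -10, 1, 6]
  [0, -6, 11, 1]
Key observation: the optimum is the walk 4->3->4, with weight 4 + (-3) = 1.
Optimal value attained by: walk 4->3->4.
Answer: (T^⊗2)[4][4] = 1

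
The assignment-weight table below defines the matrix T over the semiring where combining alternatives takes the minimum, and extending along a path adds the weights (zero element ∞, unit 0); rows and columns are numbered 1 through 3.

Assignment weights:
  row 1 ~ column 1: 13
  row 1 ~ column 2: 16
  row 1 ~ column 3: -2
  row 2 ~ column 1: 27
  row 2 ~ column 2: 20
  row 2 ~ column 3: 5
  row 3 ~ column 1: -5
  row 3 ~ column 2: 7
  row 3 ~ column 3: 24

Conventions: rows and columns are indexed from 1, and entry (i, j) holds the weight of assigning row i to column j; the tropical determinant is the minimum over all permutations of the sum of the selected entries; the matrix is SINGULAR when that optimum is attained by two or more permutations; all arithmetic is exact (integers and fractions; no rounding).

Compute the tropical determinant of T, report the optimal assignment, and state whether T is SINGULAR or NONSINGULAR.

σ = (1, 2, 3): 13 + 20 + 24 = 57
σ = (1, 3, 2): 13 + 5 + 7 = 25
σ = (2, 1, 3): 16 + 27 + 24 = 67
σ = (2, 3, 1): 16 + 5 + (-5) = 16
σ = (3, 1, 2): (-2) + 27 + 7 = 32
σ = (3, 2, 1): (-2) + 20 + (-5) = 13
Optimal value attained by: σ = (3, 2, 1).
Answer: det⊕(T) = 13; verdict: NONSINGULAR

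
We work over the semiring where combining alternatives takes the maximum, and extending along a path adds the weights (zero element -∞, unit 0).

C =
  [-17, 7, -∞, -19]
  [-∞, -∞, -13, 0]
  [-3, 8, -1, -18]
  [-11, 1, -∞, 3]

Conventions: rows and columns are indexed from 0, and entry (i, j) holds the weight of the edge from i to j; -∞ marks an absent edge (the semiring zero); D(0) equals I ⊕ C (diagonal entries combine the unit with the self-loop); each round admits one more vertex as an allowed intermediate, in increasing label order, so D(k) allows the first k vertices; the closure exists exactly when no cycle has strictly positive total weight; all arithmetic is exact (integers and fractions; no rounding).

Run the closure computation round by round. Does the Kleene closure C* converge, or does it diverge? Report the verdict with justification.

Detection: at round 0, diagonal entry (3, 3) turns strictly positive.
Key observation: the cycle 3->3 has total weight 3, which is strictly positive.
Answer: DIVERGES — positive cycle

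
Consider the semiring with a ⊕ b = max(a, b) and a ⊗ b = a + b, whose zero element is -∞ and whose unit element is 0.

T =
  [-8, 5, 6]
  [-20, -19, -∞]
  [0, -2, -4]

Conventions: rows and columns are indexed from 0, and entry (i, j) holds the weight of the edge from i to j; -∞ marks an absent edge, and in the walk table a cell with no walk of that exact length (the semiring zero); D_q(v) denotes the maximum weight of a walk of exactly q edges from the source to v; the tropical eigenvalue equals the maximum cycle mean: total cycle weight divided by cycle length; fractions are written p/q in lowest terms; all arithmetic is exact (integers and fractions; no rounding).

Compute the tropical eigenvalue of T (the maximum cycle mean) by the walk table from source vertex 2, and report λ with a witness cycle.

q=0: [-∞, -∞, 0]
q=1: [0, -2, -4]
q=2: [-4, 5, 6]
q=3: [6, 4, 2]
Optimal cycle mean attained by: cycle 0->2->0, total 6 + 0, length 2.
Answer: λ = 3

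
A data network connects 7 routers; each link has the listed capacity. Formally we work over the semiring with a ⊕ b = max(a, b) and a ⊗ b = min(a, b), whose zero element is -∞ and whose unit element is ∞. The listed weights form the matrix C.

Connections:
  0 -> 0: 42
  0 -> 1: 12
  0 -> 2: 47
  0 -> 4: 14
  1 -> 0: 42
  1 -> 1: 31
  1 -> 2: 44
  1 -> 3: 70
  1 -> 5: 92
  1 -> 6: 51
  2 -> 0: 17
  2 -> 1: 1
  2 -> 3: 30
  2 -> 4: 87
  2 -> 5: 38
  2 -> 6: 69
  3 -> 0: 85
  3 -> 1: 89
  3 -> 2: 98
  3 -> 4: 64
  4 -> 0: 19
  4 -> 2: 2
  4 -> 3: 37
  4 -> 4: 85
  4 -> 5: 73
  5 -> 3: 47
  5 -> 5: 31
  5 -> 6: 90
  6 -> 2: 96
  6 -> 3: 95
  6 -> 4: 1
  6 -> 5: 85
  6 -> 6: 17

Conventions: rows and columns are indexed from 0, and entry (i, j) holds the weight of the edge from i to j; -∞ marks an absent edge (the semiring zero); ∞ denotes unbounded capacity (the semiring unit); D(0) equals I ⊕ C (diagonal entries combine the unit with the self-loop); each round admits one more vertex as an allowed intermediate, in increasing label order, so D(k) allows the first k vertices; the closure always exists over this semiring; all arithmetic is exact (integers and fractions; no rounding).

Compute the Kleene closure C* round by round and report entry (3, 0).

D(0):
  [∞, 12, 47, -∞, 14, -∞, -∞]
  [42, ∞, 44, 70, -∞, 92, 51]
  [17, 1, ∞, 30, 87, 38, 69]
  [85, 89, 98, ∞, 64, -∞, -∞]
  [19, -∞, 2, 37, ∞, 73, -∞]
  [-∞, -∞, -∞, 47, -∞, ∞, 90]
  [-∞, -∞, 96, 95, 1, 85, ∞]
D(1):
  [∞, 12, 47, -∞, 14, -∞, -∞]
  [42, ∞, 44, 70, 14, 92, 51]
  [17, 12, ∞, 30, 87, 38, 69]
  [85, 89, 98, ∞, 64, -∞, -∞]
  [19, 12, 19, 37, ∞, 73, -∞]
  [-∞, -∞, -∞, 47, -∞, ∞, 90]
  [-∞, -∞, 96, 95, 1, 85, ∞]
D(2):
  [∞, 12, 47, 12, 14, 12, 12]
  [42, ∞, 44, 70, 14, 92, 51]
  [17, 12, ∞, 30, 87, 38, 69]
  [85, 89, 98, ∞, 64, 89, 51]
  [19, 12, 19, 37, ∞, 73, 12]
  [-∞, -∞, -∞, 47, -∞, ∞, 90]
  [-∞, -∞, 96, 95, 1, 85, ∞]
D(3):
  [∞, 12, 47, 30, 47, 38, 47]
  [42, ∞, 44, 70, 44, 92, 51]
  [17, 12, ∞, 30, 87, 38, 69]
  [85, 89, 98, ∞, 87, 89, 69]
  [19, 12, 19, 37, ∞, 73, 19]
  [-∞, -∞, -∞, 47, -∞, ∞, 90]
  [17, 12, 96, 95, 87, 85, ∞]
D(4):
  [∞, 30, 47, 30, 47, 38, 47]
  [70, ∞, 70, 70, 70, 92, 69]
  [30, 30, ∞, 30, 87, 38, 69]
  [85, 89, 98, ∞, 87, 89, 69]
  [37, 37, 37, 37, ∞, 73, 37]
  [47, 47, 47, 47, 47, ∞, 90]
  [85, 89, 96, 95, 87, 89, ∞]
D(5):
  [∞, 37, 47, 37, 47, 47, 47]
  [70, ∞, 70, 70, 70, 92, 69]
  [37, 37, ∞, 37, 87, 73, 69]
  [85, 89, 98, ∞, 87, 89, 69]
  [37, 37, 37, 37, ∞, 73, 37]
  [47, 47, 47, 47, 47, ∞, 90]
  [85, 89, 96, 95, 87, 89, ∞]
D(6):
  [∞, 47, 47, 47, 47, 47, 47]
  [70, ∞, 70, 70, 70, 92, 90]
  [47, 47, ∞, 47, 87, 73, 73]
  [85, 89, 98, ∞, 87, 89, 89]
  [47, 47, 47, 47, ∞, 73, 73]
  [47, 47, 47, 47, 47, ∞, 90]
  [85, 89, 96, 95, 87, 89, ∞]
D(7):
  [∞, 47, 47, 47, 47, 47, 47]
  [85, ∞, 90, 90, 87, 92, 90]
  [73, 73, ∞, 73, 87, 73, 73]
  [85, 89, 98, ∞, 87, 89, 89]
  [73, 73, 73, 73, ∞, 73, 73]
  [85, 89, 90, 90, 87, ∞, 90]
  [85, 89, 96, 95, 87, 89, ∞]
Answer: C*[3][0] = 85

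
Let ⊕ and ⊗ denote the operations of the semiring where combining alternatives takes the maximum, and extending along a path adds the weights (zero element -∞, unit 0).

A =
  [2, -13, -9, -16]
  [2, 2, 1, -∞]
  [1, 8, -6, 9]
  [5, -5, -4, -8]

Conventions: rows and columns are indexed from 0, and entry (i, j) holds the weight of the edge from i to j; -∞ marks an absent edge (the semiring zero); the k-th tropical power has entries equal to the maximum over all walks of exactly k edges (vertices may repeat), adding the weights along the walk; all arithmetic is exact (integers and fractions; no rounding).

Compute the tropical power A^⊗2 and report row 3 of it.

A^⊗2:
  [4, -1, -7, 0]
  [4, 9, 3, 10]
  [14, 10, 9, 3]
  [7, 4, -4, 5]
Answer: row 3 of A^⊗2 = [7, 4, -4, 5]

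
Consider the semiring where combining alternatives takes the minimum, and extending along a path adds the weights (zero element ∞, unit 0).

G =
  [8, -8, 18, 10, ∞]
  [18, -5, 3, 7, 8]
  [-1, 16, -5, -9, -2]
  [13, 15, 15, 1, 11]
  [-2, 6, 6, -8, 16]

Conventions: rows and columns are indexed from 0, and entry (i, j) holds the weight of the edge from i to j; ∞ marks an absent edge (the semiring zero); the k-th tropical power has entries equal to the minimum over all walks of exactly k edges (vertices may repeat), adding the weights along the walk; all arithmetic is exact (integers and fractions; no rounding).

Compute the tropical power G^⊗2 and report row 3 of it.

G^⊗2:
  [10, -13, -5, -1, 0]
  [2, -10, -2, -6, 1]
  [-6, -9, -10, -14, -7]
  [9, 5, 10, 2, 12]
  [5, -10, 1, -7, 3]
Answer: row 3 of G^⊗2 = [9, 5, 10, 2, 12]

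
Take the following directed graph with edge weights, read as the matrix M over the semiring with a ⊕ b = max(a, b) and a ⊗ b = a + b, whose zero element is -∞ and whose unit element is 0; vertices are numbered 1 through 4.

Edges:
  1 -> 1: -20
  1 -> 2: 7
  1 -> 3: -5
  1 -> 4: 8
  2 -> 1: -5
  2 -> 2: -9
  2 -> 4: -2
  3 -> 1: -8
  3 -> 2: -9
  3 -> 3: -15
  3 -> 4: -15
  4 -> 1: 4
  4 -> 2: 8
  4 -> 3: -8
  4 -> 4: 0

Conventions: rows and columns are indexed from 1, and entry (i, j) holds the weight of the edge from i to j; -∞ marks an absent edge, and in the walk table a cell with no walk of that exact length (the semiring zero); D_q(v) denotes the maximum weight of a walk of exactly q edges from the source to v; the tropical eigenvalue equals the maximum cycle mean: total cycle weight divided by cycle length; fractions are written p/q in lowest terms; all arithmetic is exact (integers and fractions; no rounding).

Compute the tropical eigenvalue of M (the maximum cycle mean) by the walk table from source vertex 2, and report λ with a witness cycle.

q=0: [-∞, 0, -∞, -∞]
q=1: [-5, -9, -∞, -2]
q=2: [2, 6, -10, 3]
q=3: [7, 11, -3, 10]
q=4: [14, 18, 2, 15]
Optimal cycle mean attained by: cycle 1->4->1, total 8 + 4, length 2.
Answer: λ = 6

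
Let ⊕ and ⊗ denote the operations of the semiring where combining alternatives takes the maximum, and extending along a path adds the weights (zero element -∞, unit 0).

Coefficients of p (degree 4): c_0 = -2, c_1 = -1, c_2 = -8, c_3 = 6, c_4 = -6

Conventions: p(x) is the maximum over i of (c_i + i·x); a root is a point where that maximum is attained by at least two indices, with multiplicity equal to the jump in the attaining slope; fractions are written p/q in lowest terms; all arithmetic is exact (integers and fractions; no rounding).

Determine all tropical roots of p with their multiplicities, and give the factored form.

hull edge (i=0, c=-2) to (i=3, c=6): slope 8/3, span 3
hull edge (i=3, c=6) to (i=4, c=-6): slope -12, span 1
Factored form: p(x) = -6 ⊗ (x ⊕ (-8/3)) ⊗ (x ⊕ (-8/3)) ⊗ (x ⊕ (-8/3)) ⊗ (x ⊕ 12)
Answer: roots = -8/3 (mult 3), 12 (mult 1)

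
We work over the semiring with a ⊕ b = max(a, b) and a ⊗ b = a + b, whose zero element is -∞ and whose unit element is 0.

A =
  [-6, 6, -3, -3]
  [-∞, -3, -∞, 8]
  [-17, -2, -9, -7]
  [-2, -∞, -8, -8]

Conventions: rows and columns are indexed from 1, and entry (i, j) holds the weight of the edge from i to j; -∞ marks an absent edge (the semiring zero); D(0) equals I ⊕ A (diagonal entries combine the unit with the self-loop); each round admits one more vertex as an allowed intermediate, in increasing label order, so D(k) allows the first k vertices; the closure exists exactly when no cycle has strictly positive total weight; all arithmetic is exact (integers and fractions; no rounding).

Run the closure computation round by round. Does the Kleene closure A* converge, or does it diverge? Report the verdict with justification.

D(0):
  [0, 6, -3, -3]
  [-∞, 0, -∞, 8]
  [-17, -2, 0, -7]
  [-2, -∞, -8, 0]
D(1):
  [0, 6, -3, -3]
  [-∞, 0, -∞, 8]
  [-17, -2, 0, -7]
  [-2, 4, -5, 0]
Detection: at round 2, diagonal entry (4, 4) turns strictly positive.
Key observation: the cycle 4->1->2->4 has total weight (-2) + 6 + 8, which is strictly positive.
Answer: DIVERGES — positive cycle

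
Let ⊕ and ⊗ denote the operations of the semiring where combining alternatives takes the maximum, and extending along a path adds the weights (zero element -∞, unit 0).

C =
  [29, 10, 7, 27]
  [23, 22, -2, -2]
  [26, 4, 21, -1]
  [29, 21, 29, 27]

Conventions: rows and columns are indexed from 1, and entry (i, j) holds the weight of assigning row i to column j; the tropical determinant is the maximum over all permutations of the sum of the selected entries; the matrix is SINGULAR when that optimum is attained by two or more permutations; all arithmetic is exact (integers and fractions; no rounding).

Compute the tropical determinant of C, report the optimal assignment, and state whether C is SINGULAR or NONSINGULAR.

σ = (1, 2, 3, 4): 29 + 22 + 21 + 27 = 99
σ = (1, 2, 4, 3): 29 + 22 + (-1) + 29 = 79
σ = (1, 3, 2, 4): 29 + (-2) + 4 + 27 = 58
σ = (1, 3, 4, 2): 29 + (-2) + (-1) + 21 = 47
σ = (1, 4, 2, 3): 29 + (-2) + 4 + 29 = 60
σ = (1, 4, 3, 2): 29 + (-2) + 21 + 21 = 69
σ = (2, 1, 3, 4): 10 + 23 + 21 + 27 = 81
σ = (2, 1, 4, 3): 10 + 23 + (-1) + 29 = 61
σ = (2, 3, 1, 4): 10 + (-2) + 26 + 27 = 61
σ = (2, 3, 4, 1): 10 + (-2) + (-1) + 29 = 36
σ = (2, 4, 1, 3): 10 + (-2) + 26 + 29 = 63
σ = (2, 4, 3, 1): 10 + (-2) + 21 + 29 = 58
σ = (3, 1, 2, 4): 7 + 23 + 4 + 27 = 61
σ = (3, 1, 4, 2): 7 + 23 + (-1) + 21 = 50
σ = (3, 2, 1, 4): 7 + 22 + 26 + 27 = 82
σ = (3, 2, 4, 1): 7 + 22 + (-1) + 29 = 57
σ = (3, 4, 1, 2): 7 + (-2) + 26 + 21 = 52
σ = (3, 4, 2, 1): 7 + (-2) + 4 + 29 = 38
σ = (4, 1, 2, 3): 27 + 23 + 4 + 29 = 83
σ = (4, 1, 3, 2): 27 + 23 + 21 + 21 = 92
σ = (4, 2, 1, 3): 27 + 22 + 26 + 29 = 104
σ = (4, 2, 3, 1): 27 + 22 + 21 + 29 = 99
σ = (4, 3, 1, 2): 27 + (-2) + 26 + 21 = 72
σ = (4, 3, 2, 1): 27 + (-2) + 4 + 29 = 58
Optimal value attained by: σ = (4, 2, 1, 3).
Answer: det⊕(C) = 104; verdict: NONSINGULAR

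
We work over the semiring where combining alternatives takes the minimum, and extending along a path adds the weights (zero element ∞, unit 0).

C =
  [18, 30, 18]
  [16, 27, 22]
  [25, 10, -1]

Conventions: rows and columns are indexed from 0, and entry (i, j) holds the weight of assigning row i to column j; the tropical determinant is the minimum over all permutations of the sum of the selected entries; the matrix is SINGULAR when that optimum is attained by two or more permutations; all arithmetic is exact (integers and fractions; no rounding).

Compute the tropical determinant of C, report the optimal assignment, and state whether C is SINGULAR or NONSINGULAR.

σ = (0, 1, 2): 18 + 27 + (-1) = 44
σ = (0, 2, 1): 18 + 22 + 10 = 50
σ = (1, 0, 2): 30 + 16 + (-1) = 45
σ = (1, 2, 0): 30 + 22 + 25 = 77
σ = (2, 0, 1): 18 + 16 + 10 = 44
σ = (2, 1, 0): 18 + 27 + 25 = 70
Optimal value attained by: σ = (0, 1, 2).
Answer: det⊕(C) = 44; verdict: SINGULAR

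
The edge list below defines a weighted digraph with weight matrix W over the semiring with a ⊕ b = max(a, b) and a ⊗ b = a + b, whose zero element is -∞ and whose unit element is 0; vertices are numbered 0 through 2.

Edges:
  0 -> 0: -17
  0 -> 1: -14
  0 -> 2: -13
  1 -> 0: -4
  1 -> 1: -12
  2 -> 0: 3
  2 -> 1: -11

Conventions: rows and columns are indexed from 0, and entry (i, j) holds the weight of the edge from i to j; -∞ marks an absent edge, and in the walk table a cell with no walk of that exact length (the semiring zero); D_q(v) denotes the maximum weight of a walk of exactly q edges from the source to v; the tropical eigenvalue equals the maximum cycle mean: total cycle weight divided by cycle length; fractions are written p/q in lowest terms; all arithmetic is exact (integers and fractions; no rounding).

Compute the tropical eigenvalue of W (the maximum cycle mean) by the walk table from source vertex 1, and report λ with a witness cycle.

q=0: [-∞, 0, -∞]
q=1: [-4, -12, -∞]
q=2: [-16, -18, -17]
q=3: [-14, -28, -29]
Optimal cycle mean attained by: cycle 0->2->0, total (-13) + 3, length 2.
Answer: λ = -5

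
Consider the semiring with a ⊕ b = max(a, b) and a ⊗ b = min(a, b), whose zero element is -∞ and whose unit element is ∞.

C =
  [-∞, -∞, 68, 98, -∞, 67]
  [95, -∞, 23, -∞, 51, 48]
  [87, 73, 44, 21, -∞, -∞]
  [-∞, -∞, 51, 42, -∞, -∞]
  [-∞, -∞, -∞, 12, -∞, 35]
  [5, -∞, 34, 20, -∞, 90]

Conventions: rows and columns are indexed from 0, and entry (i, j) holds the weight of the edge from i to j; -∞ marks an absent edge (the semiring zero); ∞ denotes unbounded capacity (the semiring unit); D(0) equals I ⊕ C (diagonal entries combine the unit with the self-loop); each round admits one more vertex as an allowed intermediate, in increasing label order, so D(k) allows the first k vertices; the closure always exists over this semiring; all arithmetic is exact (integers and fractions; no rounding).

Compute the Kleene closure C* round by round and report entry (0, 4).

D(0):
  [∞, -∞, 68, 98, -∞, 67]
  [95, ∞, 23, -∞, 51, 48]
  [87, 73, ∞, 21, -∞, -∞]
  [-∞, -∞, 51, ∞, -∞, -∞]
  [-∞, -∞, -∞, 12, ∞, 35]
  [5, -∞, 34, 20, -∞, ∞]
D(1):
  [∞, -∞, 68, 98, -∞, 67]
  [95, ∞, 68, 95, 51, 67]
  [87, 73, ∞, 87, -∞, 67]
  [-∞, -∞, 51, ∞, -∞, -∞]
  [-∞, -∞, -∞, 12, ∞, 35]
  [5, -∞, 34, 20, -∞, ∞]
D(2):
  [∞, -∞, 68, 98, -∞, 67]
  [95, ∞, 68, 95, 51, 67]
  [87, 73, ∞, 87, 51, 67]
  [-∞, -∞, 51, ∞, -∞, -∞]
  [-∞, -∞, -∞, 12, ∞, 35]
  [5, -∞, 34, 20, -∞, ∞]
D(3):
  [∞, 68, 68, 98, 51, 67]
  [95, ∞, 68, 95, 51, 67]
  [87, 73, ∞, 87, 51, 67]
  [51, 51, 51, ∞, 51, 51]
  [-∞, -∞, -∞, 12, ∞, 35]
  [34, 34, 34, 34, 34, ∞]
D(4):
  [∞, 68, 68, 98, 51, 67]
  [95, ∞, 68, 95, 51, 67]
  [87, 73, ∞, 87, 51, 67]
  [51, 51, 51, ∞, 51, 51]
  [12, 12, 12, 12, ∞, 35]
  [34, 34, 34, 34, 34, ∞]
D(5):
  [∞, 68, 68, 98, 51, 67]
  [95, ∞, 68, 95, 51, 67]
  [87, 73, ∞, 87, 51, 67]
  [51, 51, 51, ∞, 51, 51]
  [12, 12, 12, 12, ∞, 35]
  [34, 34, 34, 34, 34, ∞]
D(6):
  [∞, 68, 68, 98, 51, 67]
  [95, ∞, 68, 95, 51, 67]
  [87, 73, ∞, 87, 51, 67]
  [51, 51, 51, ∞, 51, 51]
  [34, 34, 34, 34, ∞, 35]
  [34, 34, 34, 34, 34, ∞]
Answer: C*[0][4] = 51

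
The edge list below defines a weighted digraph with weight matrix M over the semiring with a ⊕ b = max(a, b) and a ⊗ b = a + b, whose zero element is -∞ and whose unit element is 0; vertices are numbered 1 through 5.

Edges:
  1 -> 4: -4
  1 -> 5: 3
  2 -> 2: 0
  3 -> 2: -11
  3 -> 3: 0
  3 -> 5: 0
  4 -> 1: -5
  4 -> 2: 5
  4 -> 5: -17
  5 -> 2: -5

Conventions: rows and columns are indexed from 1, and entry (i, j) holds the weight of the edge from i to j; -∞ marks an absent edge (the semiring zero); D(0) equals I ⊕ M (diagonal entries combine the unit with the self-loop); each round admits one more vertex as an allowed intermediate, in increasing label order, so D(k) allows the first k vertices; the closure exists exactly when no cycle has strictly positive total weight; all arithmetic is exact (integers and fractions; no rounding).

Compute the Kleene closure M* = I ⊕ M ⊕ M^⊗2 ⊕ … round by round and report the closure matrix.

D(0):
  [0, -∞, -∞, -4, 3]
  [-∞, 0, -∞, -∞, -∞]
  [-∞, -11, 0, -∞, 0]
  [-5, 5, -∞, 0, -17]
  [-∞, -5, -∞, -∞, 0]
D(1):
  [0, -∞, -∞, -4, 3]
  [-∞, 0, -∞, -∞, -∞]
  [-∞, -11, 0, -∞, 0]
  [-5, 5, -∞, 0, -2]
  [-∞, -5, -∞, -∞, 0]
D(2):
  [0, -∞, -∞, -4, 3]
  [-∞, 0, -∞, -∞, -∞]
  [-∞, -11, 0, -∞, 0]
  [-5, 5, -∞, 0, -2]
  [-∞, -5, -∞, -∞, 0]
D(3):
  [0, -∞, -∞, -4, 3]
  [-∞, 0, -∞, -∞, -∞]
  [-∞, -11, 0, -∞, 0]
  [-5, 5, -∞, 0, -2]
  [-∞, -5, -∞, -∞, 0]
D(4):
  [0, 1, -∞, -4, 3]
  [-∞, 0, -∞, -∞, -∞]
  [-∞, -11, 0, -∞, 0]
  [-5, 5, -∞, 0, -2]
  [-∞, -5, -∞, -∞, 0]
D(5):
  [0, 1, -∞, -4, 3]
  [-∞, 0, -∞, -∞, -∞]
  [-∞, -5, 0, -∞, 0]
  [-5, 5, -∞, 0, -2]
  [-∞, -5, -∞, -∞, 0]
Answer: M* = [[0, 1, -∞, -4, 3], [-∞, 0, -∞, -∞, -∞], [-∞, -5, 0, -∞, 0], [-5, 5, -∞, 0, -2], [-∞, -5, -∞, -∞, 0]]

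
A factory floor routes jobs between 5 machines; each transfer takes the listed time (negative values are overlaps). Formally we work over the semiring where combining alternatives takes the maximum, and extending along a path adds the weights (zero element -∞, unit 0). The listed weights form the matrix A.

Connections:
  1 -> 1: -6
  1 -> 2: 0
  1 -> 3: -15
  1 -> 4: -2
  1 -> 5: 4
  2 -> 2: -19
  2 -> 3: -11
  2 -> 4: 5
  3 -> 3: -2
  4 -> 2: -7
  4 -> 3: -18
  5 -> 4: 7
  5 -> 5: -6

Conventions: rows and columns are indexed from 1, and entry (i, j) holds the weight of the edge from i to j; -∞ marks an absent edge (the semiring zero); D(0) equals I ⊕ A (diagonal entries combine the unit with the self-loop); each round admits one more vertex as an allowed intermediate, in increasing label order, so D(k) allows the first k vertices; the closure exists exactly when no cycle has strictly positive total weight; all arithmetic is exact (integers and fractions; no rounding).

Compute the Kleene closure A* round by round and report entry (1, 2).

D(0):
  [0, 0, -15, -2, 4]
  [-∞, 0, -11, 5, -∞]
  [-∞, -∞, 0, -∞, -∞]
  [-∞, -7, -18, 0, -∞]
  [-∞, -∞, -∞, 7, 0]
D(1):
  [0, 0, -15, -2, 4]
  [-∞, 0, -11, 5, -∞]
  [-∞, -∞, 0, -∞, -∞]
  [-∞, -7, -18, 0, -∞]
  [-∞, -∞, -∞, 7, 0]
D(2):
  [0, 0, -11, 5, 4]
  [-∞, 0, -11, 5, -∞]
  [-∞, -∞, 0, -∞, -∞]
  [-∞, -7, -18, 0, -∞]
  [-∞, -∞, -∞, 7, 0]
D(3):
  [0, 0, -11, 5, 4]
  [-∞, 0, -11, 5, -∞]
  [-∞, -∞, 0, -∞, -∞]
  [-∞, -7, -18, 0, -∞]
  [-∞, -∞, -∞, 7, 0]
D(4):
  [0, 0, -11, 5, 4]
  [-∞, 0, -11, 5, -∞]
  [-∞, -∞, 0, -∞, -∞]
  [-∞, -7, -18, 0, -∞]
  [-∞, 0, -11, 7, 0]
D(5):
  [0, 4, -7, 11, 4]
  [-∞, 0, -11, 5, -∞]
  [-∞, -∞, 0, -∞, -∞]
  [-∞, -7, -18, 0, -∞]
  [-∞, 0, -11, 7, 0]
Answer: A*[1][2] = 4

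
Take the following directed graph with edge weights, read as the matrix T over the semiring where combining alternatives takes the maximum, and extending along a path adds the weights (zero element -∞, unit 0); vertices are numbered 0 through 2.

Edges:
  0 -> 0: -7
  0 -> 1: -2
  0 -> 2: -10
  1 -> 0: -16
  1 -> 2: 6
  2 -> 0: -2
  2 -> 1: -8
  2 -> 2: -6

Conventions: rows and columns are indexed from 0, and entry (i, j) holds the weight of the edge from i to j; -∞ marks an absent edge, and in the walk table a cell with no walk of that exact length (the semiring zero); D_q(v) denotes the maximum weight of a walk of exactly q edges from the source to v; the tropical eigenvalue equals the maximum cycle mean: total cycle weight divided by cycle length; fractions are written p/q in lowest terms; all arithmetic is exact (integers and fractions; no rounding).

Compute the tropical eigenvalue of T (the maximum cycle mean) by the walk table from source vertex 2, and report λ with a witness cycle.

q=0: [-∞, -∞, 0]
q=1: [-2, -8, -6]
q=2: [-8, -4, -2]
q=3: [-4, -10, 2]
Optimal cycle mean attained by: cycle 0->1->2->0, total (-2) + 6 + (-2), length 3.
Answer: λ = 2/3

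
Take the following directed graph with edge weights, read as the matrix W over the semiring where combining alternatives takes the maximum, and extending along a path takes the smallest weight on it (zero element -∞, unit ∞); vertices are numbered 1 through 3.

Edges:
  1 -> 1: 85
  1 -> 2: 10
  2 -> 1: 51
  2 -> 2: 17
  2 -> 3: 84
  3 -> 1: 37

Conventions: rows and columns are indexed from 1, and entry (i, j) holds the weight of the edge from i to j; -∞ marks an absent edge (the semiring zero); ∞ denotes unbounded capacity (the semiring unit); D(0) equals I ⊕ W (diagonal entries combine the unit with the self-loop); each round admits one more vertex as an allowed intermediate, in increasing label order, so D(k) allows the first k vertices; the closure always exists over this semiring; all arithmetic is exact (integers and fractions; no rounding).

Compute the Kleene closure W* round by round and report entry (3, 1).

D(0):
  [∞, 10, -∞]
  [51, ∞, 84]
  [37, -∞, ∞]
D(1):
  [∞, 10, -∞]
  [51, ∞, 84]
  [37, 10, ∞]
D(2):
  [∞, 10, 10]
  [51, ∞, 84]
  [37, 10, ∞]
D(3):
  [∞, 10, 10]
  [51, ∞, 84]
  [37, 10, ∞]
Answer: W*[3][1] = 37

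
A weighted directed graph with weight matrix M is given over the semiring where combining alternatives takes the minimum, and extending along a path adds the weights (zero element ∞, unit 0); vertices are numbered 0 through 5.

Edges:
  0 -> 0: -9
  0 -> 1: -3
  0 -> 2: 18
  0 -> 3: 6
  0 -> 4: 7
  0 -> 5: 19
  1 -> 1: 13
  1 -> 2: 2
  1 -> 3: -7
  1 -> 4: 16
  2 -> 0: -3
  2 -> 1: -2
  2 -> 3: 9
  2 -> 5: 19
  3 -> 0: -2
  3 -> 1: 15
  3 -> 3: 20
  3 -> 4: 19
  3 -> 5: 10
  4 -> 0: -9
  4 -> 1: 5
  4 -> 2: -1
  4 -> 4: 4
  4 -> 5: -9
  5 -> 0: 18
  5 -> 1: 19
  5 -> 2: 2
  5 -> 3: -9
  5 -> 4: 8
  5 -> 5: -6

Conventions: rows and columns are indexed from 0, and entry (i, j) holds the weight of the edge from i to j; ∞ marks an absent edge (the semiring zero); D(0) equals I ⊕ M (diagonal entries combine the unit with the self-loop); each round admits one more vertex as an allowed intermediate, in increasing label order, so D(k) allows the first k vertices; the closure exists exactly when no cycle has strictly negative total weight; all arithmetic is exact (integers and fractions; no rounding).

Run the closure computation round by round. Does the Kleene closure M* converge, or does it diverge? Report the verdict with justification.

Detection: at round 0, diagonal entry (0, 0) turns strictly negative.
Key observation: the cycle 0->0 has total weight (-9), which is strictly negative.
Answer: DIVERGES — negative cycle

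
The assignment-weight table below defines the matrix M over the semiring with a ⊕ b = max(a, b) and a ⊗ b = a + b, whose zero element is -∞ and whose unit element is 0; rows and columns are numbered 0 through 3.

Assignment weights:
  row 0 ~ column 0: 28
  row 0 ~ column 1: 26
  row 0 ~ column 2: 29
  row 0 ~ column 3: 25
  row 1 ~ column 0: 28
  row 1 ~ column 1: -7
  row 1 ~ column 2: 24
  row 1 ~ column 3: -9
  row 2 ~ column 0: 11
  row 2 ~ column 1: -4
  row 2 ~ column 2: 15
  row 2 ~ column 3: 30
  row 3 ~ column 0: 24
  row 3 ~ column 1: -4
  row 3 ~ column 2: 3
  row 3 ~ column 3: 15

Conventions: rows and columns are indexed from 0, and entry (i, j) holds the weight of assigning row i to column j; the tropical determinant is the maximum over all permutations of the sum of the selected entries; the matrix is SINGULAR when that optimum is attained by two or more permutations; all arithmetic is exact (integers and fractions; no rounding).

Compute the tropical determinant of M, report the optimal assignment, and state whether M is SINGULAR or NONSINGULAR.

σ = (0, 1, 2, 3): 28 + (-7) + 15 + 15 = 51
σ = (0, 1, 3, 2): 28 + (-7) + 30 + 3 = 54
σ = (0, 2, 1, 3): 28 + 24 + (-4) + 15 = 63
σ = (0, 2, 3, 1): 28 + 24 + 30 + (-4) = 78
σ = (0, 3, 1, 2): 28 + (-9) + (-4) + 3 = 18
σ = (0, 3, 2, 1): 28 + (-9) + 15 + (-4) = 30
σ = (1, 0, 2, 3): 26 + 28 + 15 + 15 = 84
σ = (1, 0, 3, 2): 26 + 28 + 30 + 3 = 87
σ = (1, 2, 0, 3): 26 + 24 + 11 + 15 = 76
σ = (1, 2, 3, 0): 26 + 24 + 30 + 24 = 104
σ = (1, 3, 0, 2): 26 + (-9) + 11 + 3 = 31
σ = (1, 3, 2, 0): 26 + (-9) + 15 + 24 = 56
σ = (2, 0, 1, 3): 29 + 28 + (-4) + 15 = 68
σ = (2, 0, 3, 1): 29 + 28 + 30 + (-4) = 83
σ = (2, 1, 0, 3): 29 + (-7) + 11 + 15 = 48
σ = (2, 1, 3, 0): 29 + (-7) + 30 + 24 = 76
σ = (2, 3, 0, 1): 29 + (-9) + 11 + (-4) = 27
σ = (2, 3, 1, 0): 29 + (-9) + (-4) + 24 = 40
σ = (3, 0, 1, 2): 25 + 28 + (-4) + 3 = 52
σ = (3, 0, 2, 1): 25 + 28 + 15 + (-4) = 64
σ = (3, 1, 0, 2): 25 + (-7) + 11 + 3 = 32
σ = (3, 1, 2, 0): 25 + (-7) + 15 + 24 = 57
σ = (3, 2, 0, 1): 25 + 24 + 11 + (-4) = 56
σ = (3, 2, 1, 0): 25 + 24 + (-4) + 24 = 69
Optimal value attained by: σ = (1, 2, 3, 0).
Answer: det⊕(M) = 104; verdict: NONSINGULAR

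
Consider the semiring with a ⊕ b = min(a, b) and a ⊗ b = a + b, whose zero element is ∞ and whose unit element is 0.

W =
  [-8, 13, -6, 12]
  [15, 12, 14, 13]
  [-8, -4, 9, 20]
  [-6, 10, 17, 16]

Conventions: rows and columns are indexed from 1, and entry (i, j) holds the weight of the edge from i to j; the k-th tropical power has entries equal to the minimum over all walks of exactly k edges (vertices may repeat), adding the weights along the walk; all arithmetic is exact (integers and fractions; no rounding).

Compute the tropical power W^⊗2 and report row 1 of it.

W^⊗2:
  [-16, -10, -14, 4]
  [6, 10, 9, 25]
  [-16, 5, -14, 4]
  [-14, 7, -12, 6]
Answer: row 1 of W^⊗2 = [-16, -10, -14, 4]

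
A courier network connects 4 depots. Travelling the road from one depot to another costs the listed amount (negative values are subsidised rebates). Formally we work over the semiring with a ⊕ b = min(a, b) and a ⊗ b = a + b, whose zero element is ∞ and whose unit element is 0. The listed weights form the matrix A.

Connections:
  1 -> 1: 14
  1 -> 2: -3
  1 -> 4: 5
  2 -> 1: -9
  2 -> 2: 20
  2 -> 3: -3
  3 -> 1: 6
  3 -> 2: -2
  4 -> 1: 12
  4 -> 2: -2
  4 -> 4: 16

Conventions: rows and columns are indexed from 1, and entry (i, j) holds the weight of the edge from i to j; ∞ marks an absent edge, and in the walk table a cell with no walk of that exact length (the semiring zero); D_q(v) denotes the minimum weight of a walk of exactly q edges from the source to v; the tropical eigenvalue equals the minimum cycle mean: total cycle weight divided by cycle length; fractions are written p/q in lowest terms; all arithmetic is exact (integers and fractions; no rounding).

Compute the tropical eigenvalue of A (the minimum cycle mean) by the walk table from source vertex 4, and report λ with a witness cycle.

q=0: [∞, ∞, ∞, 0]
q=1: [12, -2, ∞, 16]
q=2: [-11, 9, -5, 17]
q=3: [0, -14, 6, -6]
q=4: [-23, -8, -17, 5]
Optimal cycle mean attained by: cycle 1->2->1, total (-3) + (-9), length 2.
Answer: λ = -6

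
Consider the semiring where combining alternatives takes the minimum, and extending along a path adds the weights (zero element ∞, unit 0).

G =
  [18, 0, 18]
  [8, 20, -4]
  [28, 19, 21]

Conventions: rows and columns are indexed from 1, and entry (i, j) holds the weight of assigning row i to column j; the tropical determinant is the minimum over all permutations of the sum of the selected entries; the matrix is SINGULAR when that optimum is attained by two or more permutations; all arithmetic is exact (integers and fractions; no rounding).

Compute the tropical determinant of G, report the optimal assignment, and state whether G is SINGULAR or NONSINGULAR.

σ = (1, 2, 3): 18 + 20 + 21 = 59
σ = (1, 3, 2): 18 + (-4) + 19 = 33
σ = (2, 1, 3): 0 + 8 + 21 = 29
σ = (2, 3, 1): 0 + (-4) + 28 = 24
σ = (3, 1, 2): 18 + 8 + 19 = 45
σ = (3, 2, 1): 18 + 20 + 28 = 66
Optimal value attained by: σ = (2, 3, 1).
Answer: det⊕(G) = 24; verdict: NONSINGULAR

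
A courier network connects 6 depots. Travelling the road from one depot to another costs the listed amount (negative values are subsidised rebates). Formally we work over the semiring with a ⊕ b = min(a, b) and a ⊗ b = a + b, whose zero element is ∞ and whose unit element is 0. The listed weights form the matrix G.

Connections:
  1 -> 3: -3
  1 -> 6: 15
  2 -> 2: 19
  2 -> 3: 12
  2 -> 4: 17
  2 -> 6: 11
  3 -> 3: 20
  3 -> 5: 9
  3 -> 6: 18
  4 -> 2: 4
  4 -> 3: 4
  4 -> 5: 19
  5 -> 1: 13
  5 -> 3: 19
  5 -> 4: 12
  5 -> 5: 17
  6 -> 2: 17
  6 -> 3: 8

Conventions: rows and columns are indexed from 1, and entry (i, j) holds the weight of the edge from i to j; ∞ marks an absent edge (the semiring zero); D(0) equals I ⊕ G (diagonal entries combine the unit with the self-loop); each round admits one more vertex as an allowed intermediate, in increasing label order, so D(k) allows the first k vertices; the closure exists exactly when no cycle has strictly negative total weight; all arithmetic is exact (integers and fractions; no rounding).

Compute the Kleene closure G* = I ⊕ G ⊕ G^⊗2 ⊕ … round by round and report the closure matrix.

D(0):
  [0, ∞, -3, ∞, ∞, 15]
  [∞, 0, 12, 17, ∞, 11]
  [∞, ∞, 0, ∞, 9, 18]
  [∞, 4, 4, 0, 19, ∞]
  [13, ∞, 19, 12, 0, ∞]
  [∞, 17, 8, ∞, ∞, 0]
D(1):
  [0, ∞, -3, ∞, ∞, 15]
  [∞, 0, 12, 17, ∞, 11]
  [∞, ∞, 0, ∞, 9, 18]
  [∞, 4, 4, 0, 19, ∞]
  [13, ∞, 10, 12, 0, 28]
  [∞, 17, 8, ∞, ∞, 0]
D(2):
  [0, ∞, -3, ∞, ∞, 15]
  [∞, 0, 12, 17, ∞, 11]
  [∞, ∞, 0, ∞, 9, 18]
  [∞, 4, 4, 0, 19, 15]
  [13, ∞, 10, 12, 0, 28]
  [∞, 17, 8, 34, ∞, 0]
D(3):
  [0, ∞, -3, ∞, 6, 15]
  [∞, 0, 12, 17, 21, 11]
  [∞, ∞, 0, ∞, 9, 18]
  [∞, 4, 4, 0, 13, 15]
  [13, ∞, 10, 12, 0, 28]
  [∞, 17, 8, 34, 17, 0]
D(4):
  [0, ∞, -3, ∞, 6, 15]
  [∞, 0, 12, 17, 21, 11]
  [∞, ∞, 0, ∞, 9, 18]
  [∞, 4, 4, 0, 13, 15]
  [13, 16, 10, 12, 0, 27]
  [∞, 17, 8, 34, 17, 0]
D(5):
  [0, 22, -3, 18, 6, 15]
  [34, 0, 12, 17, 21, 11]
  [22, 25, 0, 21, 9, 18]
  [26, 4, 4, 0, 13, 15]
  [13, 16, 10, 12, 0, 27]
  [30, 17, 8, 29, 17, 0]
D(6):
  [0, 22, -3, 18, 6, 15]
  [34, 0, 12, 17, 21, 11]
  [22, 25, 0, 21, 9, 18]
  [26, 4, 4, 0, 13, 15]
  [13, 16, 10, 12, 0, 27]
  [30, 17, 8, 29, 17, 0]
Answer: G* = [[0, 22, -3, 18, 6, 15], [34, 0, 12, 17, 21, 11], [22, 25, 0, 21, 9, 18], [26, 4, 4, 0, 13, 15], [13, 16, 10, 12, 0, 27], [30, 17, 8, 29, 17, 0]]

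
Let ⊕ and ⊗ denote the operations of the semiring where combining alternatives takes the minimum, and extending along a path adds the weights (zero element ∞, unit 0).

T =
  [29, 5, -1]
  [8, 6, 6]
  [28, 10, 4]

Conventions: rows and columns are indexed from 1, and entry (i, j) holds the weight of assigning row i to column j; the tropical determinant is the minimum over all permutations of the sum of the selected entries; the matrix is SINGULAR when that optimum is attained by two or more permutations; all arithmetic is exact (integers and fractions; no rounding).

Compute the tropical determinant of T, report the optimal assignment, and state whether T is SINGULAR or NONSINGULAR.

σ = (1, 2, 3): 29 + 6 + 4 = 39
σ = (1, 3, 2): 29 + 6 + 10 = 45
σ = (2, 1, 3): 5 + 8 + 4 = 17
σ = (2, 3, 1): 5 + 6 + 28 = 39
σ = (3, 1, 2): (-1) + 8 + 10 = 17
σ = (3, 2, 1): (-1) + 6 + 28 = 33
Optimal value attained by: σ = (2, 1, 3).
Answer: det⊕(T) = 17; verdict: SINGULAR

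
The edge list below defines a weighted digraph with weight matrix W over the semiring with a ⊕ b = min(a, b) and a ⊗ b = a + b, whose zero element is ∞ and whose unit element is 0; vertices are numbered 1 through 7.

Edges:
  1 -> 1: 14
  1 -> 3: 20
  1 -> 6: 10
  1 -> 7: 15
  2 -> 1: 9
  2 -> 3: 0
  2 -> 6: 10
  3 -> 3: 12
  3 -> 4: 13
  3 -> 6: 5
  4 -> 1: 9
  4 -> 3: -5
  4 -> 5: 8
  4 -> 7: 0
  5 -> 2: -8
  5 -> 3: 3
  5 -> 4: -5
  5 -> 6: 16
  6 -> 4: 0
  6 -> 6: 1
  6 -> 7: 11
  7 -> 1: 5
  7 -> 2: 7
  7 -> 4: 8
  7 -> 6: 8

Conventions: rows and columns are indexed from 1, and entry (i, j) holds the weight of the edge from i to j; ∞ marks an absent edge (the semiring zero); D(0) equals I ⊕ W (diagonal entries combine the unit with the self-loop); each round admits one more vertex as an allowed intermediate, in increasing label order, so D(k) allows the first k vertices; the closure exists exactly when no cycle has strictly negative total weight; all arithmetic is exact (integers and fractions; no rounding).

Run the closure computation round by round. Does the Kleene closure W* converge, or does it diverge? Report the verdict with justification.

D(0):
  [0, ∞, 20, ∞, ∞, 10, 15]
  [9, 0, 0, ∞, ∞, 10, ∞]
  [∞, ∞, 0, 13, ∞, 5, ∞]
  [9, ∞, -5, 0, 8, ∞, 0]
  [∞, -8, 3, -5, 0, 16, ∞]
  [∞, ∞, ∞, 0, ∞, 0, 11]
  [5, 7, ∞, 8, ∞, 8, 0]
D(1):
  [0, ∞, 20, ∞, ∞, 10, 15]
  [9, 0, 0, ∞, ∞, 10, 24]
  [∞, ∞, 0, 13, ∞, 5, ∞]
  [9, ∞, -5, 0, 8, 19, 0]
  [∞, -8, 3, -5, 0, 16, ∞]
  [∞, ∞, ∞, 0, ∞, 0, 11]
  [5, 7, 25, 8, ∞, 8, 0]
D(2):
  [0, ∞, 20, ∞, ∞, 10, 15]
  [9, 0, 0, ∞, ∞, 10, 24]
  [∞, ∞, 0, 13, ∞, 5, ∞]
  [9, ∞, -5, 0, 8, 19, 0]
  [1, -8, -8, -5, 0, 2, 16]
  [∞, ∞, ∞, 0, ∞, 0, 11]
  [5, 7, 7, 8, ∞, 8, 0]
D(3):
  [0, ∞, 20, 33, ∞, 10, 15]
  [9, 0, 0, 13, ∞, 5, 24]
  [∞, ∞, 0, 13, ∞, 5, ∞]
  [9, ∞, -5, 0, 8, 0, 0]
  [1, -8, -8, -5, 0, -3, 16]
  [∞, ∞, ∞, 0, ∞, 0, 11]
  [5, 7, 7, 8, ∞, 8, 0]
D(4):
  [0, ∞, 20, 33, 41, 10, 15]
  [9, 0, 0, 13, 21, 5, 13]
  [22, ∞, 0, 13, 21, 5, 13]
  [9, ∞, -5, 0, 8, 0, 0]
  [1, -8, -10, -5, 0, -5, -5]
  [9, ∞, -5, 0, 8, 0, 0]
  [5, 7, 3, 8, 16, 8, 0]
D(5):
  [0, 33, 20, 33, 41, 10, 15]
  [9, 0, 0, 13, 21, 5, 13]
  [22, 13, 0, 13, 21, 5, 13]
  [9, 0, -5, 0, 8, 0, 0]
  [1, -8, -10, -5, 0, -5, -5]
  [9, 0, -5, 0, 8, 0, 0]
  [5, 7, 3, 8, 16, 8, 0]
D(6):
  [0, 10, 5, 10, 18, 10, 10]
  [9, 0, 0, 5, 13, 5, 5]
  [14, 5, 0, 5, 13, 5, 5]
  [9, 0, -5, 0, 8, 0, 0]
  [1, -8, -10, -5, 0, -5, -5]
  [9, 0, -5, 0, 8, 0, 0]
  [5, 7, 3, 8, 16, 8, 0]
D(7):
  [0, 10, 5, 10, 18, 10, 10]
  [9, 0, 0, 5, 13, 5, 5]
  [10, 5, 0, 5, 13, 5, 5]
  [5, 0, -5, 0, 8, 0, 0]
  [0, -8, -10, -5, 0, -5, -5]
  [5, 0, -5, 0, 8, 0, 0]
  [5, 7, 3, 8, 16, 8, 0]
Key observation: every diagonal entry stays at the unit through all rounds, so no improving cycle exists.
Answer: CONVERGES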